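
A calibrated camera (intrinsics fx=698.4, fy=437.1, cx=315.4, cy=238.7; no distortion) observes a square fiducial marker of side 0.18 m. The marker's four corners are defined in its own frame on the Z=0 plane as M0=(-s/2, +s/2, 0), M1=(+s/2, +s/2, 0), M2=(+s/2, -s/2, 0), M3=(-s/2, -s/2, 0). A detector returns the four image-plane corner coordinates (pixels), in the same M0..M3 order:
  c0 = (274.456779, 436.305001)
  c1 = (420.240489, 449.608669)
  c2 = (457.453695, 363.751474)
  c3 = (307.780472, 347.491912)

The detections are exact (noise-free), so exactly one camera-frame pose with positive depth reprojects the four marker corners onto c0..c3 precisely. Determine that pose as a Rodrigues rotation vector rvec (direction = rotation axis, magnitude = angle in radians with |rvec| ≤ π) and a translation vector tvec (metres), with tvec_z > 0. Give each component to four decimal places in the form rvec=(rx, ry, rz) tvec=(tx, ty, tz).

rvec=(0.1647, -0.1127, 0.2130) tvec=(0.0590, 0.3024, 0.8188)

Intrinsics K: fx=698.4, fy=437.1, cx=315.4, cy=238.7
Marker side s = 0.18 m; corners in marker frame (Z=0):
  M0 = (-0.0900, +0.0900, 0)
  M1 = (+0.0900, +0.0900, 0)
  M2 = (+0.0900, -0.0900, 0)
  M3 = (-0.0900, -0.0900, 0)
Detected image corners:
  c0 = (274.456779, 436.305001) px
  c1 = (420.240489, 449.608669) px
  c2 = (457.453695, 363.751474) px
  c3 = (307.780472, 347.491912) px
Planar DLT: solve 8×8 A·h = b for H (H[2,2]=1):
  H  [+877.81265 -129.02762 +365.73451]
  H  [+144.64569 +558.44342 +400.11575]
  H  [+0.15693 +0.18374 +1.00000]
B = K⁻¹H; ‖b₁‖=1.221230, ‖b₂‖=1.221230; λ = 2/(‖b₁‖+‖b₂‖) = 0.818846, sign → tz>0 ⇒ λ=+0.818846
r₁ = λ·B[:,0] = (+0.97117,+0.20080,+0.12850); r₂ = λ·B[:,1] = (-0.21922,+0.96400,+0.15045)
r₃ = r₁×r₂ = (-0.09367,-0.17429,+0.98023); SVD([r₁ r₂ r₃]) → R = UVᵀ:
  R  [+0.97117 -0.21922 -0.09367]
  R  [+0.20080 +0.96400 -0.17429]
  R  [+0.12850 +0.15045 +0.98023]
t = (+0.05902, +0.30239, +0.81885) m
tr R = 2.915402; θ = arccos((tr R − 1)/2) = 0.291892 rad = 16.724°
axis k = ((R−Rᵀ)₃₂, (R−Rᵀ)₁₃, (R−Rᵀ)₂₁) / (2 sinθ) = (+0.564242, -0.386029, +0.729803)
rvec = θ·k = (+0.164698, -0.112679, +0.213023)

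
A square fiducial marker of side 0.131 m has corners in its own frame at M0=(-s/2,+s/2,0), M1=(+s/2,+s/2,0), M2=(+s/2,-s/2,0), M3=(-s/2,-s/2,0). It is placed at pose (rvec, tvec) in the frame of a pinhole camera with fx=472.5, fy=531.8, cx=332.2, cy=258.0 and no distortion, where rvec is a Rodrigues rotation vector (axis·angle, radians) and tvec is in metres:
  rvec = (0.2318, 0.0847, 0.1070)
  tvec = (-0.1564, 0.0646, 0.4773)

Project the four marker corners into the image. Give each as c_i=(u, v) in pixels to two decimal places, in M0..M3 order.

c0=(115.96, 386.78) c1=(237.50, 405.73) c2=(244.15, 268.22) c3=(114.51, 250.77)

Intrinsics K: fx=472.5, fy=531.8, cx=332.2, cy=258.0
Marker side s = 0.131 m; corners in marker frame (Z=0):
  M0 = (-0.0655, +0.0655, 0)
  M1 = (+0.0655, +0.0655, 0)
  M2 = (+0.0655, -0.0655, 0)
  M3 = (-0.0655, -0.0655, 0)
rvec = (0.2318, 0.0847, 0.1070), |rvec| = θ = 0.26899 rad = 15.412°
Rodrigues: sinθ=0.26576, 1−cosθ=0.03596; R = I + sinθ·[k]× + (1−cosθ)·[k]×²:
    [+0.99074 -0.09596 +0.09601]
    [+0.11547 +0.96761 -0.22451]
    [-0.07136 +0.23352 +0.96973]
t = (-0.1564, 0.0646, 0.4773) m
M0: Pc = R·M0+t = (-0.22758, +0.12041, +0.49727); u = 472.5·(-0.22758)/0.49727 + 332.2 = 115.9569, v = 531.8·(+0.12041)/0.49727 + 258.0 = 386.7765
M1: Pc = R·M1+t = (-0.09779, +0.13554, +0.48792); u = 472.5·(-0.09779)/0.48792 + 332.2 = 237.4995, v = 531.8·(+0.13554)/0.48792 + 258.0 = 405.7307
M2: Pc = R·M2+t = (-0.08522, +0.00879, +0.45733); u = 472.5·(-0.08522)/0.45733 + 332.2 = 244.1522, v = 531.8·(+0.00879)/0.45733 + 258.0 = 268.2158
M3: Pc = R·M3+t = (-0.21501, -0.00634, +0.46668); u = 472.5·(-0.21501)/0.46668 + 332.2 = 114.5092, v = 531.8·(-0.00634)/0.46668 + 258.0 = 250.7735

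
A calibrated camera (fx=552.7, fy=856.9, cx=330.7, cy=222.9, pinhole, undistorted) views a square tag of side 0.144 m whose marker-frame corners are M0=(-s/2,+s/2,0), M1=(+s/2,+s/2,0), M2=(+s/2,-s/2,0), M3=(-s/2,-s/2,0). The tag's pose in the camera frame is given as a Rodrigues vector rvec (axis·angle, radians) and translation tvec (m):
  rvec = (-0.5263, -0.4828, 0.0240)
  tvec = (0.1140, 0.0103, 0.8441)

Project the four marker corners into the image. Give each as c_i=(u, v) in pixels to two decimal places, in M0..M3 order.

Intrinsics K: fx=552.7, fy=856.9, cx=330.7, cy=222.9
Marker side s = 0.144 m; corners in marker frame (Z=0):
  M0 = (-0.0720, +0.0720, 0)
  M1 = (+0.0720, +0.0720, 0)
  M2 = (+0.0720, -0.0720, 0)
  M3 = (-0.0720, -0.0720, 0)
rvec = (-0.5263, -0.4828, 0.0240), |rvec| = θ = 0.71461 rad = 40.944°
Rodrigues: sinθ=0.65532, 1−cosθ=0.24465; R = I + sinθ·[k]× + (1−cosθ)·[k]×²:
    [+0.88805 +0.09972 -0.44880]
    [+0.14374 +0.86702 +0.47709]
    [+0.43669 -0.48819 +0.75563]
t = (0.1140, 0.0103, 0.8441) m
M0: Pc = R·M0+t = (+0.05724, +0.06238, +0.77751); u = 552.7·(+0.05724)/0.77751 + 330.7 = 371.3899, v = 856.9·(+0.06238)/0.77751 + 222.9 = 291.6454
M1: Pc = R·M1+t = (+0.18512, +0.08308, +0.84039); u = 552.7·(+0.18512)/0.84039 + 330.7 = 452.4476, v = 856.9·(+0.08308)/0.84039 + 222.9 = 307.6069
M2: Pc = R·M2+t = (+0.17076, -0.04178, +0.91069); u = 552.7·(+0.17076)/0.91069 + 330.7 = 434.3343, v = 856.9·(-0.04178)/0.91069 + 222.9 = 183.5914
M3: Pc = R·M3+t = (+0.04288, -0.06248, +0.84781); u = 552.7·(+0.04288)/0.84781 + 330.7 = 358.6542, v = 856.9·(-0.06248)/0.84781 + 222.9 = 159.7549

c0=(371.39, 291.65) c1=(452.45, 307.61) c2=(434.33, 183.59) c3=(358.65, 159.75)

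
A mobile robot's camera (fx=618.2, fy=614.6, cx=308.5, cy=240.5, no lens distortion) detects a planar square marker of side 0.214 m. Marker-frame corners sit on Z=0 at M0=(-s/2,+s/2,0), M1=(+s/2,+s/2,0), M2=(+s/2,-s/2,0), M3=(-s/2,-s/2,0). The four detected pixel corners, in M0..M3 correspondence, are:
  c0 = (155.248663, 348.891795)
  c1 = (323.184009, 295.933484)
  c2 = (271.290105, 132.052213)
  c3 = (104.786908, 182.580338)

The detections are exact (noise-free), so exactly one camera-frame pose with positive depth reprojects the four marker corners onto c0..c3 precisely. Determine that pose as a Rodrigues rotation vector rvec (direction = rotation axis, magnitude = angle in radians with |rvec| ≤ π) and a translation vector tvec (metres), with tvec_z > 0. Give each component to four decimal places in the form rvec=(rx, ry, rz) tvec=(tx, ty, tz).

Intrinsics K: fx=618.2, fy=614.6, cx=308.5, cy=240.5
Marker side s = 0.214 m; corners in marker frame (Z=0):
  M0 = (-0.1070, +0.1070, 0)
  M1 = (+0.1070, +0.1070, 0)
  M2 = (+0.1070, -0.1070, 0)
  M3 = (-0.1070, -0.1070, 0)
Detected image corners:
  c0 = (155.248663, 348.891795) px
  c1 = (323.184009, 295.933484) px
  c2 = (271.290105, 132.052213) px
  c3 = (104.786908, 182.580338) px
Planar DLT: solve 8×8 A·h = b for H (H[2,2]=1):
  H  [+792.34156 +227.26226 +213.93395]
  H  [-229.44739 +758.08019 +239.23018]
  H  [+0.05132 -0.05573 +1.00000]
B = K⁻¹H; ‖b₁‖=1.317249, ‖b₂‖=1.317249; λ = 2/(‖b₁‖+‖b₂‖) = 0.759158, sign → tz>0 ⇒ λ=+0.759158
r₁ = λ·B[:,0] = (+0.95356,-0.29866,+0.03896); r₂ = λ·B[:,1] = (+0.30019,+0.95294,-0.04231)
r₃ = r₁×r₂ = (-0.02449,+0.05204,+0.99834); SVD([r₁ r₂ r₃]) → R = UVᵀ:
  R  [+0.95356 +0.30019 -0.02449]
  R  [-0.29866 +0.95294 +0.05204]
  R  [+0.03896 -0.04231 +0.99834]
t = (-0.11613, -0.00157, +0.75916) m
tr R = 2.904849; θ = arccos((tr R − 1)/2) = 0.309702 rad = 17.745°
axis k = ((R−Rᵀ)₃₂, (R−Rᵀ)₁₃, (R−Rᵀ)₂₁) / (2 sinθ) = (-0.154773, -0.104092, -0.982451)
rvec = θ·k = (-0.047934, -0.032238, -0.304267)

rvec=(-0.0479, -0.0322, -0.3043) tvec=(-0.1161, -0.0016, 0.7592)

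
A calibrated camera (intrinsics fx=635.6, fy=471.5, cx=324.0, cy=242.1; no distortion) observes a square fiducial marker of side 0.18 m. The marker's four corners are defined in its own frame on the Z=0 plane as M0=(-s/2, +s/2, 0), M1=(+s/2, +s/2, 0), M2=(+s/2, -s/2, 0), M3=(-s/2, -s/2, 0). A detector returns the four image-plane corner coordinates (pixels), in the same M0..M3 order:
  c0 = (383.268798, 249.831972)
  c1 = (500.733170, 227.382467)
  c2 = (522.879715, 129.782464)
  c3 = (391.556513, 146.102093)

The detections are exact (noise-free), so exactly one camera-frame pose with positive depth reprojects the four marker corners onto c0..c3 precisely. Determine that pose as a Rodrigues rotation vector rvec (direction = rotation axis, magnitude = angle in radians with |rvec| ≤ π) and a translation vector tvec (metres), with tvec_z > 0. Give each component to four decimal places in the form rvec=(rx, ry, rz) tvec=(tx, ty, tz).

Intrinsics K: fx=635.6, fy=471.5, cx=324.0, cy=242.1
Marker side s = 0.18 m; corners in marker frame (Z=0):
  M0 = (-0.0900, +0.0900, 0)
  M1 = (+0.0900, +0.0900, 0)
  M2 = (+0.0900, -0.0900, 0)
  M3 = (-0.0900, -0.0900, 0)
Detected image corners:
  c0 = (383.268798, 249.831972) px
  c1 = (500.733170, 227.382467) px
  c2 = (522.879715, 129.782464) px
  c3 = (391.556513, 146.102093) px
Planar DLT: solve 8×8 A·h = b for H (H[2,2]=1):
  H  [+899.38649 +217.89204 +451.76913]
  H  [-20.51712 +685.85519 +190.92948]
  H  [+0.46852 +0.67626 +1.00000]
B = K⁻¹H; ‖b₁‖=1.297550, ‖b₂‖=1.297550; λ = 2/(‖b₁‖+‖b₂‖) = 0.770683, sign → tz>0 ⇒ λ=+0.770683
r₁ = λ·B[:,0] = (+0.90647,-0.21894,+0.36108); r₂ = λ·B[:,1] = (-0.00148,+0.85344,+0.52119)
r₃ = r₁×r₂ = (-0.42227,-0.47297,+0.77329); SVD([r₁ r₂ r₃]) → R = UVᵀ:
  R  [+0.90647 -0.00148 -0.42227]
  R  [-0.21894 +0.85344 -0.47297]
  R  [+0.36108 +0.52119 +0.77329]
t = (+0.15492, -0.08364, +0.77068) m
tr R = 2.533204; θ = arccos((tr R − 1)/2) = 0.697264 rad = 39.950°
axis k = ((R−Rᵀ)₃₂, (R−Rᵀ)₁₃, (R−Rᵀ)₂₁) / (2 sinθ) = (+0.774117, -0.609974, -0.169332)
rvec = θ·k = (+0.539764, -0.425313, -0.118069)

rvec=(0.5398, -0.4253, -0.1181) tvec=(0.1549, -0.0836, 0.7707)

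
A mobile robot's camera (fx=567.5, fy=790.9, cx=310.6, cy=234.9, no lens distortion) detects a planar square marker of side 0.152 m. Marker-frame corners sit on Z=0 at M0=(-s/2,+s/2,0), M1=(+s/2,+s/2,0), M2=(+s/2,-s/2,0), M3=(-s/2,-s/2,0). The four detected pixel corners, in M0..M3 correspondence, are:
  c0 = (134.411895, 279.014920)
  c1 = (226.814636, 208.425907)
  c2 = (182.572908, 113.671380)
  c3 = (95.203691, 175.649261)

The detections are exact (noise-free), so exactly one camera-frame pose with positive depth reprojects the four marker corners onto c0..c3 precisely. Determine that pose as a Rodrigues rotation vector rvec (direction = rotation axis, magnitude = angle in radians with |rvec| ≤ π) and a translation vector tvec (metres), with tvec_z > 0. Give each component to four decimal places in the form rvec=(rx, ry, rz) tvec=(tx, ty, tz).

rvec=(-0.4890, -0.0930, -0.5610) tvec=(-0.2305, -0.0473, 0.8674)

Intrinsics K: fx=567.5, fy=790.9, cx=310.6, cy=234.9
Marker side s = 0.152 m; corners in marker frame (Z=0):
  M0 = (-0.0760, +0.0760, 0)
  M1 = (+0.0760, +0.0760, 0)
  M2 = (+0.0760, -0.0760, 0)
  M3 = (-0.0760, -0.0760, 0)
Detected image corners:
  c0 = (134.411895, 279.014920) px
  c1 = (226.814636, 208.425907) px
  c2 = (182.572908, 113.671380) px
  c3 = (95.203691, 175.649261) px
Planar DLT: solve 8×8 A·h = b for H (H[2,2]=1):
  H  [+630.40759 +197.55365 +159.83192]
  H  [-386.82273 +557.25448 +191.74440]
  H  [+0.24827 -0.48366 +1.00000]
B = K⁻¹H; ‖b₁‖=1.152814, ‖b₂‖=1.152814; λ = 2/(‖b₁‖+‖b₂‖) = 0.867443, sign → tz>0 ⇒ λ=+0.867443
r₁ = λ·B[:,0] = (+0.84573,-0.48822,+0.21536); r₂ = λ·B[:,1] = (+0.53159,+0.73579,-0.41955)
r₃ = r₁×r₂ = (+0.04637,+0.46931,+0.88182); SVD([r₁ r₂ r₃]) → R = UVᵀ:
  R  [+0.84573 +0.53159 +0.04637]
  R  [-0.48822 +0.73579 +0.46931]
  R  [+0.21536 -0.41955 +0.88182]
t = (-0.23045, -0.04733, +0.86744) m
tr R = 2.463339; θ = arccos((tr R − 1)/2) = 0.750028 rad = 42.973°
axis k = ((R−Rᵀ)₃₂, (R−Rᵀ)₁₃, (R−Rᵀ)₂₁) / (2 sinθ) = (-0.651979, -0.123952, -0.748037)
rvec = θ·k = (-0.489002, -0.092967, -0.561049)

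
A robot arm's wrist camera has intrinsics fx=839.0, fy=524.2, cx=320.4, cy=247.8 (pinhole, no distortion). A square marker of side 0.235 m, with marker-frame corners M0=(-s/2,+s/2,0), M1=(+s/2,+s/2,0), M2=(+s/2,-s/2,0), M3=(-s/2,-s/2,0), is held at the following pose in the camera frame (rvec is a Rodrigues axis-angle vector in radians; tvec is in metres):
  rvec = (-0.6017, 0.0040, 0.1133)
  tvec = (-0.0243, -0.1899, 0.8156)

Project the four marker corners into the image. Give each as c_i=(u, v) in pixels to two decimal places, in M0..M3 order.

Intrinsics K: fx=839.0, fy=524.2, cx=320.4, cy=247.8
Marker side s = 0.235 m; corners in marker frame (Z=0):
  M0 = (-0.1175, +0.1175, 0)
  M1 = (+0.1175, +0.1175, 0)
  M2 = (+0.1175, -0.1175, 0)
  M3 = (-0.1175, -0.1175, 0)
rvec = (-0.6017, 0.0040, 0.1133), |rvec| = θ = 0.61229 rad = 35.081°
Rodrigues: sinθ=0.57474, 1−cosθ=0.18166; R = I + sinθ·[k]× + (1−cosθ)·[k]×²:
    [+0.99377 -0.10752 -0.02928]
    [+0.10519 +0.81834 +0.56502]
    [-0.03679 -0.56458 +0.82456]
t = (-0.0243, -0.1899, 0.8156) m
M0: Pc = R·M0+t = (-0.15370, -0.10610, +0.75358); u = 839.0·(-0.15370)/0.75358 + 320.4 = 149.2769, v = 524.2·(-0.10610)/0.75358 + 247.8 = 173.9931
M1: Pc = R·M1+t = (+0.07983, -0.08139, +0.74494); u = 839.0·(+0.07983)/0.74494 + 320.4 = 410.3153, v = 524.2·(-0.08139)/0.74494 + 247.8 = 190.5306
M2: Pc = R·M2+t = (+0.10510, -0.27370, +0.87762); u = 839.0·(+0.10510)/0.87762 + 320.4 = 420.8771, v = 524.2·(-0.27370)/0.87762 + 247.8 = 84.3214
M3: Pc = R·M3+t = (-0.12843, -0.29841, +0.88626); u = 839.0·(-0.12843)/0.88626 + 320.4 = 198.8142, v = 524.2·(-0.29841)/0.88626 + 247.8 = 71.2956

c0=(149.28, 173.99) c1=(410.32, 190.53) c2=(420.88, 84.32) c3=(198.81, 71.30)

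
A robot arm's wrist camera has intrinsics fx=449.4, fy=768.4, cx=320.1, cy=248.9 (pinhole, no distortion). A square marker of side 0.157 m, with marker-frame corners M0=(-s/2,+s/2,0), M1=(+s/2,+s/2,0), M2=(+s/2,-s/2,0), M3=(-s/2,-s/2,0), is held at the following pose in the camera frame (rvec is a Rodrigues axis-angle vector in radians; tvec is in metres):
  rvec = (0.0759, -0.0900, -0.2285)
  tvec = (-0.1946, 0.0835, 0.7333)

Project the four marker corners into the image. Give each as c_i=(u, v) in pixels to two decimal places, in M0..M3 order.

c0=(164.96, 435.05) c1=(259.29, 394.83) c2=(236.75, 237.64) c3=(140.28, 275.86)

Intrinsics K: fx=449.4, fy=768.4, cx=320.1, cy=248.9
Marker side s = 0.157 m; corners in marker frame (Z=0):
  M0 = (-0.0785, +0.0785, 0)
  M1 = (+0.0785, +0.0785, 0)
  M2 = (+0.0785, -0.0785, 0)
  M3 = (-0.0785, -0.0785, 0)
rvec = (0.0759, -0.0900, -0.2285), |rvec| = θ = 0.25705 rad = 14.728°
Rodrigues: sinθ=0.25423, 1−cosθ=0.03286; R = I + sinθ·[k]× + (1−cosθ)·[k]×²:
    [+0.97001 +0.22260 -0.09764]
    [-0.22939 +0.97117 -0.06484]
    [+0.08039 +0.08529 +0.99311]
t = (-0.1946, 0.0835, 0.7333) m
M0: Pc = R·M0+t = (-0.25327, +0.17774, +0.73369); u = 449.4·(-0.25327)/0.73369 + 320.1 = 164.9647, v = 768.4·(+0.17774)/0.73369 + 248.9 = 435.0542
M1: Pc = R·M1+t = (-0.10098, +0.14173, +0.74631); u = 449.4·(-0.10098)/0.74631 + 320.1 = 259.2930, v = 768.4·(+0.14173)/0.74631 + 248.9 = 394.8259
M2: Pc = R·M2+t = (-0.13593, -0.01074, +0.73291); u = 449.4·(-0.13593)/0.73291 + 320.1 = 236.7533, v = 768.4·(-0.01074)/0.73291 + 248.9 = 237.6357
M3: Pc = R·M3+t = (-0.28822, +0.02527, +0.72029); u = 449.4·(-0.28822)/0.72029 + 320.1 = 140.2764, v = 768.4·(+0.02527)/0.72029 + 248.9 = 275.8577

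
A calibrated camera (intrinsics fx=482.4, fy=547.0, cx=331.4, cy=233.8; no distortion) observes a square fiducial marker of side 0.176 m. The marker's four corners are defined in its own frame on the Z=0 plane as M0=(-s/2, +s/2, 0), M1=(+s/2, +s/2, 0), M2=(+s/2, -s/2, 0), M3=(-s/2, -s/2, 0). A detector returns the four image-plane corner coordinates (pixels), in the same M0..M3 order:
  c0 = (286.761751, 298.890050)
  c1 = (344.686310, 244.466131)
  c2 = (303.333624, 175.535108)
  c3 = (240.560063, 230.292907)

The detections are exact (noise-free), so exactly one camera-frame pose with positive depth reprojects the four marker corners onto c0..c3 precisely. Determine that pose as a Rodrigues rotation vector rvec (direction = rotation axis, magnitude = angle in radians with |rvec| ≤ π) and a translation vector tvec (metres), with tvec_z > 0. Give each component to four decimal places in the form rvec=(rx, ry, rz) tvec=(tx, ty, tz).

Intrinsics K: fx=482.4, fy=547.0, cx=331.4, cy=233.8
Marker side s = 0.176 m; corners in marker frame (Z=0):
  M0 = (-0.0880, +0.0880, 0)
  M1 = (+0.0880, +0.0880, 0)
  M2 = (+0.0880, -0.0880, 0)
  M3 = (-0.0880, -0.0880, 0)
Detected image corners:
  c0 = (286.761751, 298.890050) px
  c1 = (344.686310, 244.466131) px
  c2 = (303.333624, 175.535108) px
  c3 = (240.560063, 230.292907) px
Planar DLT: solve 8×8 A·h = b for H (H[2,2]=1):
  H  [+404.96015 +337.33123 +294.98212]
  H  [-259.72927 +462.48024 +237.70061]
  H  [+0.21248 +0.30240 +1.00000]
B = K⁻¹H; ‖b₁‖=0.919806, ‖b₂‖=0.919806; λ = 2/(‖b₁‖+‖b₂‖) = 1.087186, sign → tz>0 ⇒ λ=+1.087186
r₁ = λ·B[:,0] = (+0.75396,-0.61496,+0.23101); r₂ = λ·B[:,1] = (+0.53439,+0.77868,+0.32876)
r₃ = r₁×r₂ = (-0.38205,-0.12443,+0.91572); SVD([r₁ r₂ r₃]) → R = UVᵀ:
  R  [+0.75396 +0.53439 -0.38205]
  R  [-0.61496 +0.77868 -0.12443]
  R  [+0.23101 +0.32876 +0.91572]
t = (-0.08208, +0.00775, +1.08719) m
tr R = 2.448367; θ = arccos((tr R − 1)/2) = 0.760946 rad = 43.599°
axis k = ((R−Rᵀ)₃₂, (R−Rᵀ)₁₃, (R−Rᵀ)₂₁) / (2 sinθ) = (+0.328584, -0.444500, -0.833338)
rvec = θ·k = (+0.250035, -0.338241, -0.634126)

rvec=(0.2500, -0.3382, -0.6341) tvec=(-0.0821, 0.0078, 1.0872)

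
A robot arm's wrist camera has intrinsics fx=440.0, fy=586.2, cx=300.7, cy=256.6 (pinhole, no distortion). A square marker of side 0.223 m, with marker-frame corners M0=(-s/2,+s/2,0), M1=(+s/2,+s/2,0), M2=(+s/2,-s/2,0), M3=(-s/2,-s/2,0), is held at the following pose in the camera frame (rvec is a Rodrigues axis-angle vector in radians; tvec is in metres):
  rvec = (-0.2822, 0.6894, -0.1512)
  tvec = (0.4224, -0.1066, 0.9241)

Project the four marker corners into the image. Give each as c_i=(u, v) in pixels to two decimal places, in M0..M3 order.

c0=(458.01, 271.95) c1=(574.76, 237.96) c2=(548.91, 99.79) c3=(443.31, 149.69)

Intrinsics K: fx=440.0, fy=586.2, cx=300.7, cy=256.6
Marker side s = 0.223 m; corners in marker frame (Z=0):
  M0 = (-0.1115, +0.1115, 0)
  M1 = (+0.1115, +0.1115, 0)
  M2 = (+0.1115, -0.1115, 0)
  M3 = (-0.1115, -0.1115, 0)
rvec = (-0.2822, 0.6894, -0.1512), |rvec| = θ = 0.76011 rad = 43.551°
Rodrigues: sinθ=0.68900, 1−cosθ=0.27524; R = I + sinθ·[k]× + (1−cosθ)·[k]×²:
    [+0.76270 +0.04437 +0.64523]
    [-0.22974 +0.95117 +0.20614]
    [-0.60458 -0.30546 +0.73565]
t = (0.4224, -0.1066, 0.9241) m
M0: Pc = R·M0+t = (+0.34231, +0.02507, +0.95745); u = 440.0·(+0.34231)/0.95745 + 300.7 = 458.0083, v = 586.2·(+0.02507)/0.95745 + 256.6 = 271.9498
M1: Pc = R·M1+t = (+0.51239, -0.02616, +0.82263); u = 440.0·(+0.51239)/0.82263 + 300.7 = 574.7608, v = 586.2·(-0.02616)/0.82263 + 256.6 = 237.9587
M2: Pc = R·M2+t = (+0.50249, -0.23827, +0.89075); u = 440.0·(+0.50249)/0.89075 + 300.7 = 548.9149, v = 586.2·(-0.23827)/0.89075 + 256.6 = 99.7941
M3: Pc = R·M3+t = (+0.33241, -0.18704, +1.02557); u = 440.0·(+0.33241)/1.02557 + 300.7 = 443.3146, v = 586.2·(-0.18704)/1.02557 + 256.6 = 149.6906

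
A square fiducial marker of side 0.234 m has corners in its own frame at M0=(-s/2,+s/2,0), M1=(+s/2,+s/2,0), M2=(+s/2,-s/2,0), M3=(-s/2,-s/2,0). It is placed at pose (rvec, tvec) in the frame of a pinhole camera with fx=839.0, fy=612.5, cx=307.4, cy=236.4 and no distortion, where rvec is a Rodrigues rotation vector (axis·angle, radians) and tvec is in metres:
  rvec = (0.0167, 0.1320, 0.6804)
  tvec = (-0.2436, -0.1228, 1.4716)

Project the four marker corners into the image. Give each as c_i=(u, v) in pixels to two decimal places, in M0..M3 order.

Intrinsics K: fx=839.0, fy=612.5, cx=307.4, cy=236.4
Marker side s = 0.234 m; corners in marker frame (Z=0):
  M0 = (-0.1170, +0.1170, 0)
  M1 = (+0.1170, +0.1170, 0)
  M2 = (+0.1170, -0.1170, 0)
  M3 = (-0.1170, -0.1170, 0)
rvec = (0.0167, 0.1320, 0.6804), |rvec| = θ = 0.69329 rad = 39.722°
Rodrigues: sinθ=0.63907, 1−cosθ=0.23085; R = I + sinθ·[k]× + (1−cosθ)·[k]×²:
    [+0.76928 -0.62613 +0.12713]
    [+0.62825 +0.77752 +0.02774]
    [-0.11622 +0.05853 +0.99150]
t = (-0.2436, -0.1228, 1.4716) m
M0: Pc = R·M0+t = (-0.40686, -0.10534, +1.49205); u = 839.0·(-0.40686)/1.49205 + 307.4 = 78.6145, v = 612.5·(-0.10534)/1.49205 + 236.4 = 193.1587
M1: Pc = R·M1+t = (-0.22685, +0.04167, +1.46485); u = 839.0·(-0.22685)/1.46485 + 307.4 = 177.4699, v = 612.5·(+0.04167)/1.46485 + 236.4 = 253.8255
M2: Pc = R·M2+t = (-0.08034, -0.14026, +1.45115); u = 839.0·(-0.08034)/1.45115 + 307.4 = 260.9526, v = 612.5·(-0.14026)/1.45115 + 236.4 = 177.1974
M3: Pc = R·M3+t = (-0.26035, -0.28727, +1.47835); u = 839.0·(-0.26035)/1.47835 + 307.4 = 159.6456, v = 612.5·(-0.28727)/1.47835 + 236.4 = 117.3783

c0=(78.61, 193.16) c1=(177.47, 253.83) c2=(260.95, 177.20) c3=(159.65, 117.38)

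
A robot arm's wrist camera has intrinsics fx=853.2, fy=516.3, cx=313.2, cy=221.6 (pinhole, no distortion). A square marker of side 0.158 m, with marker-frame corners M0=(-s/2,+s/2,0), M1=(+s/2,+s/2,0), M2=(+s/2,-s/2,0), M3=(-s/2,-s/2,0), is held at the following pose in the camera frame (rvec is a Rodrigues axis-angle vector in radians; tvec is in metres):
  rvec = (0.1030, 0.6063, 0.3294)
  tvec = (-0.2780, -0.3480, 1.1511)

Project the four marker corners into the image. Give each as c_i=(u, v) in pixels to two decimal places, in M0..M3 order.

c0=(58.76, 93.55) c1=(131.94, 107.99) c2=(160.65, 34.51) c3=(83.52, 25.03)

Intrinsics K: fx=853.2, fy=516.3, cx=313.2, cy=221.6
Marker side s = 0.158 m; corners in marker frame (Z=0):
  M0 = (-0.0790, +0.0790, 0)
  M1 = (+0.0790, +0.0790, 0)
  M2 = (+0.0790, -0.0790, 0)
  M3 = (-0.0790, -0.0790, 0)
rvec = (0.1030, 0.6063, 0.3294), |rvec| = θ = 0.69765 rad = 39.972°
Rodrigues: sinθ=0.64242, 1−cosθ=0.23364; R = I + sinθ·[k]× + (1−cosθ)·[k]×²:
    [+0.77145 -0.27334 +0.57459]
    [+0.33330 +0.94282 +0.00103]
    [-0.54201 +0.19072 +0.81844]
t = (-0.2780, -0.3480, 1.1511) m
M0: Pc = R·M0+t = (-0.36054, -0.29985, +1.20899); u = 853.2·(-0.36054)/1.20899 + 313.2 = 58.7624, v = 516.3·(-0.29985)/1.20899 + 221.6 = 93.5493
M1: Pc = R·M1+t = (-0.23865, -0.24719, +1.12335); u = 853.2·(-0.23865)/1.12335 + 313.2 = 131.9418, v = 516.3·(-0.24719)/1.12335 + 221.6 = 107.9910
M2: Pc = R·M2+t = (-0.19546, -0.39615, +1.09321); u = 853.2·(-0.19546)/1.09321 + 313.2 = 160.6519, v = 516.3·(-0.39615)/1.09321 + 221.6 = 34.5065
M3: Pc = R·M3+t = (-0.31735, -0.44881, +1.17885); u = 853.2·(-0.31735)/1.17885 + 313.2 = 83.5163, v = 516.3·(-0.44881)/1.17885 + 221.6 = 25.0339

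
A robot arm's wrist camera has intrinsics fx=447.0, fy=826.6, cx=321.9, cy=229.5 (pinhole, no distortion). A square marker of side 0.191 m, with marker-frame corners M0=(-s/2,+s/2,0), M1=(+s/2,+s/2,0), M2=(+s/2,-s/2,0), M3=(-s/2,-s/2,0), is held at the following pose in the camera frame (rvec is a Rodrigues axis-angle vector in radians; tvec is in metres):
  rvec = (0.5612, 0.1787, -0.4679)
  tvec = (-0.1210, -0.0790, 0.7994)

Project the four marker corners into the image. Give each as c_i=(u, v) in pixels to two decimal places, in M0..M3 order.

c0=(239.90, 256.25) c1=(326.40, 185.14) c2=(271.44, 17.80) c3=(178.86, 108.82)

Intrinsics K: fx=447.0, fy=826.6, cx=321.9, cy=229.5
Marker side s = 0.191 m; corners in marker frame (Z=0):
  M0 = (-0.0955, +0.0955, 0)
  M1 = (+0.0955, +0.0955, 0)
  M2 = (+0.0955, -0.0955, 0)
  M3 = (-0.0955, -0.0955, 0)
rvec = (0.5612, 0.1787, -0.4679), |rvec| = θ = 0.75220 rad = 43.098°
Rodrigues: sinθ=0.68325, 1−cosθ=0.26981; R = I + sinθ·[k]× + (1−cosθ)·[k]×²:
    [+0.88037 +0.47283 +0.03710]
    [-0.37718 +0.74541 -0.54963]
    [-0.28754 +0.46988 +0.83459]
t = (-0.1210, -0.0790, 0.7994) m
M0: Pc = R·M0+t = (-0.15992, +0.02821, +0.87173); u = 447.0·(-0.15992)/0.87173 + 321.9 = 239.8975, v = 826.6·(+0.02821)/0.87173 + 229.5 = 256.2477
M1: Pc = R·M1+t = (+0.00823, -0.04383, +0.81681); u = 447.0·(+0.00823)/0.81681 + 321.9 = 326.4043, v = 826.6·(-0.04383)/0.81681 + 229.5 = 185.1407
M2: Pc = R·M2+t = (-0.08208, -0.18621, +0.72707); u = 447.0·(-0.08208)/0.72707 + 321.9 = 271.4374, v = 826.6·(-0.18621)/0.72707 + 229.5 = 17.8005
M3: Pc = R·M3+t = (-0.25023, -0.11417, +0.78199); u = 447.0·(-0.25023)/0.78199 + 321.9 = 178.8627, v = 826.6·(-0.11417)/0.78199 + 229.5 = 108.8207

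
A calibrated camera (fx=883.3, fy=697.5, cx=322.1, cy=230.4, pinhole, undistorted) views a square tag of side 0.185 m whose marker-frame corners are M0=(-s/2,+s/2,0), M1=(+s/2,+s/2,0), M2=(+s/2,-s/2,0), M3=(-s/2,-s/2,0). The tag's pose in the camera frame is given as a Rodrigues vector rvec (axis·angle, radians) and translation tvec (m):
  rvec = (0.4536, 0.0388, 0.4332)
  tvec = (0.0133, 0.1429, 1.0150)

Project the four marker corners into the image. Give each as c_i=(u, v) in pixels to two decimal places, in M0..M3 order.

c0=(231.69, 349.70) c1=(372.61, 398.83) c2=(442.85, 306.01) c3=(291.09, 251.79)

Intrinsics K: fx=883.3, fy=697.5, cx=322.1, cy=230.4
Marker side s = 0.185 m; corners in marker frame (Z=0):
  M0 = (-0.0925, +0.0925, 0)
  M1 = (+0.0925, +0.0925, 0)
  M2 = (+0.0925, -0.0925, 0)
  M3 = (-0.0925, -0.0925, 0)
rvec = (0.4536, 0.0388, 0.4332), |rvec| = θ = 0.62843 rad = 36.006°
Rodrigues: sinθ=0.58787, 1−cosθ=0.19105; R = I + sinθ·[k]× + (1−cosθ)·[k]×²:
    [+0.90849 -0.39673 +0.13135]
    [+0.41376 +0.80968 -0.41620]
    [+0.05876 +0.43246 +0.89974]
t = (0.0133, 0.1429, 1.0150) m
M0: Pc = R·M0+t = (-0.10743, +0.17952, +1.04957); u = 883.3·(-0.10743)/1.04957 + 322.1 = 231.6862, v = 697.5·(+0.17952)/1.04957 + 230.4 = 349.7037
M1: Pc = R·M1+t = (+0.06064, +0.25607, +1.06044); u = 883.3·(+0.06064)/1.06044 + 322.1 = 372.6086, v = 697.5·(+0.25607)/1.06044 + 230.4 = 398.8281
M2: Pc = R·M2+t = (+0.13403, +0.10628, +0.98043); u = 883.3·(+0.13403)/0.98043 + 322.1 = 442.8539, v = 697.5·(+0.10628)/0.98043 + 230.4 = 306.0077
M3: Pc = R·M3+t = (-0.03404, +0.02973, +0.96956); u = 883.3·(-0.03404)/0.96956 + 322.1 = 291.0907, v = 697.5·(+0.02973)/0.96956 + 230.4 = 251.7890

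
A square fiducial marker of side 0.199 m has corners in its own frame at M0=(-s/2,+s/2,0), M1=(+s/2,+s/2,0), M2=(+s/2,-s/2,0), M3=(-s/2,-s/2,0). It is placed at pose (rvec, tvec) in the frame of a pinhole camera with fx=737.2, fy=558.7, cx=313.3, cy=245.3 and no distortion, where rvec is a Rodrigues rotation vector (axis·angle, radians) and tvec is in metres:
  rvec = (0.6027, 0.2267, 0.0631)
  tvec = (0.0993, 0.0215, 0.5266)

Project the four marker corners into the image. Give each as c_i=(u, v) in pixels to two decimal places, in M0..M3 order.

Intrinsics K: fx=737.2, fy=558.7, cx=313.3, cy=245.3
Marker side s = 0.199 m; corners in marker frame (Z=0):
  M0 = (-0.0995, +0.0995, 0)
  M1 = (+0.0995, +0.0995, 0)
  M2 = (+0.0995, -0.0995, 0)
  M3 = (-0.0995, -0.0995, 0)
rvec = (0.6027, 0.2267, 0.0631), |rvec| = θ = 0.64701 rad = 37.071°
Rodrigues: sinθ=0.60280, 1−cosθ=0.20211; R = I + sinθ·[k]× + (1−cosθ)·[k]×²:
    [+0.97327 +0.00718 +0.22957]
    [+0.12475 +0.82270 -0.55461]
    [-0.19285 +0.56843 +0.79981]
t = (0.0993, 0.0215, 0.5266) m
M0: Pc = R·M0+t = (+0.00317, +0.09095, +0.60235); u = 737.2·(+0.00317)/0.60235 + 313.3 = 317.1849, v = 558.7·(+0.09095)/0.60235 + 245.3 = 329.6557
M1: Pc = R·M1+t = (+0.19685, +0.11577, +0.56397); u = 737.2·(+0.19685)/0.56397 + 313.3 = 570.6201, v = 558.7·(+0.11577)/0.56397 + 245.3 = 359.9901
M2: Pc = R·M2+t = (+0.19543, -0.04795, +0.45085); u = 737.2·(+0.19543)/0.45085 + 313.3 = 632.8452, v = 558.7·(-0.04795)/0.45085 + 245.3 = 185.8852
M3: Pc = R·M3+t = (+0.00175, -0.07277, +0.48923); u = 737.2·(+0.00175)/0.48923 + 313.3 = 315.9310, v = 558.7·(-0.07277)/0.48923 + 245.3 = 162.1945

c0=(317.18, 329.66) c1=(570.62, 359.99) c2=(632.85, 185.89) c3=(315.93, 162.19)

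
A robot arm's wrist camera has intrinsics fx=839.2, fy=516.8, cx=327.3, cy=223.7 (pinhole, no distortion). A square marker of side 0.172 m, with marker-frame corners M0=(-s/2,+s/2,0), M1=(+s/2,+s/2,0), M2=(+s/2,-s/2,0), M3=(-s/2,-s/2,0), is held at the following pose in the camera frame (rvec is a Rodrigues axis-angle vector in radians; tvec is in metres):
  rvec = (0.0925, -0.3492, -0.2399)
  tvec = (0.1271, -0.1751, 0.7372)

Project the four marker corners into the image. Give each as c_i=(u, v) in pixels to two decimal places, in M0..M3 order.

Intrinsics K: fx=839.2, fy=516.8, cx=327.3, cy=223.7
Marker side s = 0.172 m; corners in marker frame (Z=0):
  M0 = (-0.0860, +0.0860, 0)
  M1 = (+0.0860, +0.0860, 0)
  M2 = (+0.0860, -0.0860, 0)
  M3 = (-0.0860, -0.0860, 0)
rvec = (0.0925, -0.3492, -0.2399), |rvec| = θ = 0.43365 rad = 24.846°
Rodrigues: sinθ=0.42018, 1−cosθ=0.09256; R = I + sinθ·[k]× + (1−cosθ)·[k]×²:
    [+0.91165 +0.21655 -0.34928]
    [-0.24835 +0.96746 -0.04839]
    [+0.32744 +0.13086 +0.93577]
t = (0.1271, -0.1751, 0.7372) m
M0: Pc = R·M0+t = (+0.06732, -0.07054, +0.72029); u = 839.2·(+0.06732)/0.72029 + 327.3 = 405.7349, v = 516.8·(-0.07054)/0.72029 + 223.7 = 173.0885
M1: Pc = R·M1+t = (+0.22413, -0.11326, +0.77661); u = 839.2·(+0.22413)/0.77661 + 327.3 = 569.4875, v = 516.8·(-0.11326)/0.77661 + 223.7 = 148.3331
M2: Pc = R·M2+t = (+0.18688, -0.27966, +0.75411); u = 839.2·(+0.18688)/0.75411 + 327.3 = 535.2662, v = 516.8·(-0.27966)/0.75411 + 223.7 = 32.0448
M3: Pc = R·M3+t = (+0.03007, -0.23694, +0.69779); u = 839.2·(+0.03007)/0.69779 + 327.3 = 363.4694, v = 516.8·(-0.23694)/0.69779 + 223.7 = 48.2131

c0=(405.73, 173.09) c1=(569.49, 148.33) c2=(535.27, 32.04) c3=(363.47, 48.21)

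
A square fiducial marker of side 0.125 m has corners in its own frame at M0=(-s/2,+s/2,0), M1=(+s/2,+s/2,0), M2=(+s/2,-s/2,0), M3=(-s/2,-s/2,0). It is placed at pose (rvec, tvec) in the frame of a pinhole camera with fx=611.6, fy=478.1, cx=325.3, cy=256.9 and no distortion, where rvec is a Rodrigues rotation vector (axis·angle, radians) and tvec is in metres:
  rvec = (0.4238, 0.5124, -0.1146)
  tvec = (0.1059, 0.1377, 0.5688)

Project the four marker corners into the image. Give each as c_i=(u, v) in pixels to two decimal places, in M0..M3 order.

Intrinsics K: fx=611.6, fy=478.1, cx=325.3, cy=256.9
Marker side s = 0.125 m; corners in marker frame (Z=0):
  M0 = (-0.0625, +0.0625, 0)
  M1 = (+0.0625, +0.0625, 0)
  M2 = (+0.0625, -0.0625, 0)
  M3 = (-0.0625, -0.0625, 0)
rvec = (0.4238, 0.5124, -0.1146), |rvec| = θ = 0.67475 rad = 38.661°
Rodrigues: sinθ=0.62471, 1−cosθ=0.21914; R = I + sinθ·[k]× + (1−cosθ)·[k]×²:
    [+0.86731 +0.21062 +0.45102]
    [-0.00158 +0.90723 -0.42063]
    [-0.49777 +0.36410 +0.78718]
t = (0.1059, 0.1377, 0.5688) m
M0: Pc = R·M0+t = (+0.06486, +0.19450, +0.62267); u = 611.6·(+0.06486)/0.62267 + 325.3 = 389.0043, v = 478.1·(+0.19450)/0.62267 + 256.9 = 406.2427
M1: Pc = R·M1+t = (+0.17327, +0.19430, +0.56045); u = 611.6·(+0.17327)/0.56045 + 325.3 = 514.3856, v = 478.1·(+0.19430)/0.56045 + 256.9 = 422.6544
M2: Pc = R·M2+t = (+0.14694, +0.08090, +0.51493); u = 611.6·(+0.14694)/0.51493 + 325.3 = 499.8282, v = 478.1·(+0.08090)/0.51493 + 256.9 = 332.0126
M3: Pc = R·M3+t = (+0.03853, +0.08110, +0.57715); u = 611.6·(+0.03853)/0.57715 + 325.3 = 366.1291, v = 478.1·(+0.08110)/0.57715 + 256.9 = 324.0785

c0=(389.00, 406.24) c1=(514.39, 422.65) c2=(499.83, 332.01) c3=(366.13, 324.08)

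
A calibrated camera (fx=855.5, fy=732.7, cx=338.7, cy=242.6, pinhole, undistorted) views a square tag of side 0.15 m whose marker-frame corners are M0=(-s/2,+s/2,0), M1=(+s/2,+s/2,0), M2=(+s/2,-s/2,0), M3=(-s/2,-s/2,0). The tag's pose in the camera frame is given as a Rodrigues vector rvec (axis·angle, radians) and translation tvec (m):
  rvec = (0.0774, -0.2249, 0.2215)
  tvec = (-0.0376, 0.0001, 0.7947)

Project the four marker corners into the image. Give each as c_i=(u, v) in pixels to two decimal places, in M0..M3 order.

c0=(200.89, 296.41) c1=(356.24, 322.29) c2=(392.34, 190.75) c3=(237.05, 158.76)

Intrinsics K: fx=855.5, fy=732.7, cx=338.7, cy=242.6
Marker side s = 0.15 m; corners in marker frame (Z=0):
  M0 = (-0.0750, +0.0750, 0)
  M1 = (+0.0750, +0.0750, 0)
  M2 = (+0.0750, -0.0750, 0)
  M3 = (-0.0750, -0.0750, 0)
rvec = (0.0774, -0.2249, 0.2215), |rvec| = θ = 0.32501 rad = 18.622°
Rodrigues: sinθ=0.31932, 1−cosθ=0.05235; R = I + sinθ·[k]× + (1−cosθ)·[k]×²:
    [+0.95062 -0.22625 -0.21246]
    [+0.20899 +0.97271 -0.10073]
    [+0.22946 +0.05136 +0.97196]
t = (-0.0376, 0.0001, 0.7947) m
M0: Pc = R·M0+t = (-0.12586, +0.05738, +0.78134); u = 855.5·(-0.12586)/0.78134 + 338.7 = 200.8893, v = 732.7·(+0.05738)/0.78134 + 242.6 = 296.4070
M1: Pc = R·M1+t = (+0.01673, +0.08873, +0.81576); u = 855.5·(+0.01673)/0.81576 + 338.7 = 356.2424, v = 732.7·(+0.08873)/0.81576 + 242.6 = 322.2938
M2: Pc = R·M2+t = (+0.05066, -0.05718, +0.80806); u = 855.5·(+0.05066)/0.80806 + 338.7 = 392.3394, v = 732.7·(-0.05718)/0.80806 + 242.6 = 190.7533
M3: Pc = R·M3+t = (-0.09193, -0.08853, +0.77364); u = 855.5·(-0.09193)/0.77364 + 338.7 = 237.0453, v = 732.7·(-0.08853)/0.77364 + 242.6 = 158.7565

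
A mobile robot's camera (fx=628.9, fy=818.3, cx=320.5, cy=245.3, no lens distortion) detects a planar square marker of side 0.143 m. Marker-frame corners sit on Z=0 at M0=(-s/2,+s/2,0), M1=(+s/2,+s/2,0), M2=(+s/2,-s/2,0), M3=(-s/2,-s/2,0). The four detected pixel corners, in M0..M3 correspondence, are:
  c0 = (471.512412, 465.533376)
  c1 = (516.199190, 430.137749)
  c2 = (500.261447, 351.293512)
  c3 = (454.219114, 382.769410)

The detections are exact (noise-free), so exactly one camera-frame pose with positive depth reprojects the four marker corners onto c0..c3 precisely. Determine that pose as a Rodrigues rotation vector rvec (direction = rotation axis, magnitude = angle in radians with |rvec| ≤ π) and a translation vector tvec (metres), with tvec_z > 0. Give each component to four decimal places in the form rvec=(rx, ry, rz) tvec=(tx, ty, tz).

rvec=(0.0227, -0.5383, -0.3012) tvec=(0.3574, 0.2684, 1.3564)

Intrinsics K: fx=628.9, fy=818.3, cx=320.5, cy=245.3
Marker side s = 0.143 m; corners in marker frame (Z=0):
  M0 = (-0.0715, +0.0715, 0)
  M1 = (+0.0715, +0.0715, 0)
  M2 = (+0.0715, -0.0715, 0)
  M3 = (-0.0715, -0.0715, 0)
Detected image corners:
  c0 = (471.512412, 465.533376) px
  c1 = (516.199190, 430.137749) px
  c2 = (500.261447, 351.293512) px
  c3 = (454.219114, 382.769410) px
Planar DLT: solve 8×8 A·h = b for H (H[2,2]=1):
  H  [+496.69950 +151.78649 +486.19125]
  H  [-83.27498 +594.67422 +407.20415]
  H  [+0.36966 +0.07356 +1.00000]
B = K⁻¹H; ‖b₁‖=0.737243, ‖b₂‖=0.737243; λ = 2/(‖b₁‖+‖b₂‖) = 1.356406, sign → tz>0 ⇒ λ=+1.356406
r₁ = λ·B[:,0] = (+0.81575,-0.28834,+0.50141); r₂ = λ·B[:,1] = (+0.27652,+0.95581,+0.09978)
r₃ = r₁×r₂ = (-0.50803,+0.05725,+0.85943); SVD([r₁ r₂ r₃]) → R = UVᵀ:
  R  [+0.81575 +0.27652 -0.50803]
  R  [-0.28834 +0.95581 +0.05725]
  R  [+0.50141 +0.09978 +0.85943]
t = (+0.35736, +0.26837, +1.35641) m
tr R = 2.630993; θ = arccos((tr R − 1)/2) = 0.617209 rad = 35.363°
axis k = ((R−Rᵀ)₃₂, (R−Rᵀ)₁₃, (R−Rᵀ)₂₁) / (2 sinθ) = (+0.036743, -0.872074, -0.487993)
rvec = θ·k = (+0.022678, -0.538252, -0.301194)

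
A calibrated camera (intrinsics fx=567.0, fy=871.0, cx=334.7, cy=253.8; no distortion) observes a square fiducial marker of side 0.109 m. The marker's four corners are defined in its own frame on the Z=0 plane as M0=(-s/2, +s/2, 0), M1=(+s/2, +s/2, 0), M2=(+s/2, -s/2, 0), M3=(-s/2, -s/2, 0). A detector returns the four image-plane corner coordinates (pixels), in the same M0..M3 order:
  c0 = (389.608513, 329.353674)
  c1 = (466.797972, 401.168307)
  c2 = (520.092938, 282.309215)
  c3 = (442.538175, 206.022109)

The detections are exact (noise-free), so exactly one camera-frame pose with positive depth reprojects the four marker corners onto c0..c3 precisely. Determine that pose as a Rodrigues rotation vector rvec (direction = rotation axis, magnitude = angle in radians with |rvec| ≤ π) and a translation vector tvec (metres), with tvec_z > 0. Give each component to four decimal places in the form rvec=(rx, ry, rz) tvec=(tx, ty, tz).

Intrinsics K: fx=567.0, fy=871.0, cx=334.7, cy=253.8
Marker side s = 0.109 m; corners in marker frame (Z=0):
  M0 = (-0.0545, +0.0545, 0)
  M1 = (+0.0545, +0.0545, 0)
  M2 = (+0.0545, -0.0545, 0)
  M3 = (-0.0545, -0.0545, 0)
Detected image corners:
  c0 = (389.608513, 329.353674) px
  c1 = (466.797972, 401.168307) px
  c2 = (520.092938, 282.309215) px
  c3 = (442.538175, 206.022109) px
Planar DLT: solve 8×8 A·h = b for H (H[2,2]=1):
  H  [+809.86574 -398.91292 +454.94198]
  H  [+746.18577 +1169.93709 +305.79854]
  H  [+0.22000 +0.19434 +1.00000]
B = K⁻¹H; ‖b₁‖=1.537083, ‖b₂‖=1.537083; λ = 2/(‖b₁‖+‖b₂‖) = 0.650583, sign → tz>0 ⇒ λ=+0.650583
r₁ = λ·B[:,0] = (+0.84476,+0.51565,+0.14313); r₂ = λ·B[:,1] = (-0.53235,+0.83703,+0.12643)
r₃ = r₁×r₂ = (-0.05461,-0.18300,+0.98160); SVD([r₁ r₂ r₃]) → R = UVᵀ:
  R  [+0.84476 -0.53235 -0.05461]
  R  [+0.51565 +0.83703 -0.18300]
  R  [+0.14313 +0.12643 +0.98160]
t = (+0.13797, +0.03884, +0.65058) m
tr R = 2.663386; θ = arccos((tr R − 1)/2) = 0.588647 rad = 33.727°
axis k = ((R−Rᵀ)₃₂, (R−Rᵀ)₁₃, (R−Rᵀ)₂₁) / (2 sinθ) = (+0.278648, -0.178067, +0.943741)
rvec = θ·k = (+0.164025, -0.104818, +0.555530)

rvec=(0.1640, -0.1048, 0.5555) tvec=(0.1380, 0.0388, 0.6506)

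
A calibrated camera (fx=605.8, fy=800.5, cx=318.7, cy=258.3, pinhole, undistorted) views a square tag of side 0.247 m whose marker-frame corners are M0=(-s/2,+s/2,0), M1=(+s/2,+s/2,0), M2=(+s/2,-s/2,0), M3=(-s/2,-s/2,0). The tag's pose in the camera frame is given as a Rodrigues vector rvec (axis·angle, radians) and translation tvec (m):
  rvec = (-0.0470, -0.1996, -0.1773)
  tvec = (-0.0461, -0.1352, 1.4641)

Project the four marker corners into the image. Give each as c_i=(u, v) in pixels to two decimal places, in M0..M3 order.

Intrinsics K: fx=605.8, fy=800.5, cx=318.7, cy=258.3
Marker side s = 0.247 m; corners in marker frame (Z=0):
  M0 = (-0.1235, +0.1235, 0)
  M1 = (+0.1235, +0.1235, 0)
  M2 = (+0.1235, -0.1235, 0)
  M3 = (-0.1235, -0.1235, 0)
rvec = (-0.0470, -0.1996, -0.1773), |rvec| = θ = 0.27108 rad = 15.532°
Rodrigues: sinθ=0.26777, 1−cosθ=0.03652; R = I + sinθ·[k]× + (1−cosθ)·[k]×²:
    [+0.96458 +0.17980 -0.19302]
    [-0.17047 +0.98328 +0.06401]
    [+0.20131 -0.02884 +0.97910]
t = (-0.0461, -0.1352, 1.4641) m
M0: Pc = R·M0+t = (-0.14302, +0.00729, +1.43568); u = 605.8·(-0.14302)/1.43568 + 318.7 = 258.3509, v = 800.5·(+0.00729)/1.43568 + 258.3 = 262.3640
M1: Pc = R·M1+t = (+0.09523, -0.03482, +1.48540); u = 605.8·(+0.09523)/1.48540 + 318.7 = 357.5386, v = 800.5·(-0.03482)/1.48540 + 258.3 = 239.5359
M2: Pc = R·M2+t = (+0.05082, -0.27769, +1.49252); u = 605.8·(+0.05082)/1.49252 + 318.7 = 339.3275, v = 800.5·(-0.27769)/1.49252 + 258.3 = 109.3644
M3: Pc = R·M3+t = (-0.18743, -0.23558, +1.44280); u = 605.8·(-0.18743)/1.44280 + 318.7 = 240.0020, v = 800.5·(-0.23558)/1.44280 + 258.3 = 127.5938

c0=(258.35, 262.36) c1=(357.54, 239.54) c2=(339.33, 109.36) c3=(240.00, 127.59)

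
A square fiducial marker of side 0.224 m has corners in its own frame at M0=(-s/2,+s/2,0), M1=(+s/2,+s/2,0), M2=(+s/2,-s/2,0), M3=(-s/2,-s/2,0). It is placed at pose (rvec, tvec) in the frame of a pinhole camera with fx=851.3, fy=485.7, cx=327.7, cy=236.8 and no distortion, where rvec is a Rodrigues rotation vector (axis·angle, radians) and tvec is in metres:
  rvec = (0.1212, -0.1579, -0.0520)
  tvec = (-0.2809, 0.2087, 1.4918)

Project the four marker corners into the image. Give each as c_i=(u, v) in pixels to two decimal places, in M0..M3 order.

c0=(106.58, 343.36) c1=(235.06, 336.58) c2=(227.96, 266.30) c3=(96.86, 271.56)

Intrinsics K: fx=851.3, fy=485.7, cx=327.7, cy=236.8
Marker side s = 0.224 m; corners in marker frame (Z=0):
  M0 = (-0.1120, +0.1120, 0)
  M1 = (+0.1120, +0.1120, 0)
  M2 = (+0.1120, -0.1120, 0)
  M3 = (-0.1120, -0.1120, 0)
rvec = (0.1212, -0.1579, -0.0520), |rvec| = θ = 0.20573 rad = 11.788°
Rodrigues: sinθ=0.20428, 1−cosθ=0.02109; R = I + sinθ·[k]× + (1−cosθ)·[k]×²:
    [+0.98623 +0.04210 -0.15993]
    [-0.06117 +0.99133 -0.11626]
    [+0.15365 +0.12444 +0.98026]
t = (-0.2809, 0.2087, 1.4918) m
M0: Pc = R·M0+t = (-0.38664, +0.32658, +1.48853); u = 851.3·(-0.38664)/1.48853 + 327.7 = 106.5763, v = 485.7·(+0.32658)/1.48853 + 236.8 = 343.3617
M1: Pc = R·M1+t = (-0.16573, +0.31288, +1.52295); u = 851.3·(-0.16573)/1.52295 + 327.7 = 235.0614, v = 485.7·(+0.31288)/1.52295 + 236.8 = 336.5836
M2: Pc = R·M2+t = (-0.17516, +0.09082, +1.49507); u = 851.3·(-0.17516)/1.49507 + 327.7 = 227.9647, v = 485.7·(+0.09082)/1.49507 + 236.8 = 266.3044
M3: Pc = R·M3+t = (-0.39607, +0.10452, +1.46065); u = 851.3·(-0.39607)/1.46065 + 327.7 = 96.8604, v = 485.7·(+0.10452)/1.46065 + 236.8 = 271.5557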